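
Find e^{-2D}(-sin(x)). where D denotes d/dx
- \sin{\left(x - 2 \right)}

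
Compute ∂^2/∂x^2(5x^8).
280 x^{6}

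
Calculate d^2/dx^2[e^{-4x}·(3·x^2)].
6 \left(8 x^{2} - 8 x + 1\right) e^{- 4 x}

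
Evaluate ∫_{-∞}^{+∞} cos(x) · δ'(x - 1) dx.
\sin{\left(1 \right)}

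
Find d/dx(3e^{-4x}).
- 12 e^{- 4 x}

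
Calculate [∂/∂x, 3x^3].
9 x^{2}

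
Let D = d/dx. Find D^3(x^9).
504 x^{6}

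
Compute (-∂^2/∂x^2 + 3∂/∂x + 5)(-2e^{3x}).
- 10 e^{3 x}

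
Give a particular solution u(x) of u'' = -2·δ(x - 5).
-|x - 5|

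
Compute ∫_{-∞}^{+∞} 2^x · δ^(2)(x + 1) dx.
\frac{\log{\left(2 \right)}^{2}}{2}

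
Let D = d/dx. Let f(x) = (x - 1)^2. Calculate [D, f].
2 x - 2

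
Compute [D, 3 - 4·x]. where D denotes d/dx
-4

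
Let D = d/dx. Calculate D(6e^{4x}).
24 e^{4 x}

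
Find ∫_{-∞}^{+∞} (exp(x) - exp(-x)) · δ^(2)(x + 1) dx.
- 2 \sinh{\left(1 \right)}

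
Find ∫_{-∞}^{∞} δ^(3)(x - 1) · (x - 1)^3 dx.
-6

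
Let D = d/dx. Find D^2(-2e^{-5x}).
- 50 e^{- 5 x}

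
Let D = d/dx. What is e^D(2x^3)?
2 x^{3} + 6 x^{2} + 6 x + 2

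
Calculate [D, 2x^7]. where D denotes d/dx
14 x^{6}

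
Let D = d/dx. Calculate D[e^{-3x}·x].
\left(1 - 3 x\right) e^{- 3 x}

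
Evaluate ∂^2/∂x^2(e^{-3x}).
9 e^{- 3 x}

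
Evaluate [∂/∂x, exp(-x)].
- e^{- x}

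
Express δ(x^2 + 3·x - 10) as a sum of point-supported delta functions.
\frac{\delta(x - 2) + \delta(x + 5)}{7}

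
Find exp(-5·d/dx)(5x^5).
5 x^{5} - 125 x^{4} + 1250 x^{3} - 6250 x^{2} + 15625 x - 15625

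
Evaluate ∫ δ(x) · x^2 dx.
0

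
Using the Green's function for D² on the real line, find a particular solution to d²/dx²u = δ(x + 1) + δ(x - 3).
\frac{|x + 1|}{2} + \frac{|x - 3|}{2}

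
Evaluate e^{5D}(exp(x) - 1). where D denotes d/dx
e^{x + 5} - 1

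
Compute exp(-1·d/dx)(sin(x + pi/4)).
\sin{\left(x - 1 + \frac{\pi}{4} \right)}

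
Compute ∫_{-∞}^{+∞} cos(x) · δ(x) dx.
1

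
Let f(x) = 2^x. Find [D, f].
2^{x} \log{\left(2 \right)}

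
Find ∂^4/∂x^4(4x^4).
96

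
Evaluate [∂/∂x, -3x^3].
- 9 x^{2}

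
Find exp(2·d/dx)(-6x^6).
- 6 x^{6} - 72 x^{5} - 360 x^{4} - 960 x^{3} - 1440 x^{2} - 1152 x - 384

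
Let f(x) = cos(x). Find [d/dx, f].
- \sin{\left(x \right)}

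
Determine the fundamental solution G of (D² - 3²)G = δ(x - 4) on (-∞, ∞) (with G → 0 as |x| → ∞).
-\frac{e^{-3|x - 4|}}{6}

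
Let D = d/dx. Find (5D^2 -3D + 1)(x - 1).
x - 4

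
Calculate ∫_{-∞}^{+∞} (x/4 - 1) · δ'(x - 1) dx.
- \frac{1}{4}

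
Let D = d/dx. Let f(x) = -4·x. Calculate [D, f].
-4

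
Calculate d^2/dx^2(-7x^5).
- 140 x^{3}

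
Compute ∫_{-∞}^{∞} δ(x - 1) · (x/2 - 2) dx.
- \frac{3}{2}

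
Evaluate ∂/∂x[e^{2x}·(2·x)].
\left(4 x + 2\right) e^{2 x}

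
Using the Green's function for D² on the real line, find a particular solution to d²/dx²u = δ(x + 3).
\frac{|x + 3|}{2}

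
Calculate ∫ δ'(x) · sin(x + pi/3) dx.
- \frac{1}{2}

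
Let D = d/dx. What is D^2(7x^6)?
210 x^{4}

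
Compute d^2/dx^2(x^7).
42 x^{5}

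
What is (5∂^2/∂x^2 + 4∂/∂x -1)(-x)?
x - 4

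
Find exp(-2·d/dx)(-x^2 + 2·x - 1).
- x^{2} + 6 x - 9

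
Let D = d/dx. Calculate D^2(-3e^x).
- 3 e^{x}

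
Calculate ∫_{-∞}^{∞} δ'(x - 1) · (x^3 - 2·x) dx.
-1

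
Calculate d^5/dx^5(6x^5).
720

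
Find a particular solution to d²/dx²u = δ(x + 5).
\frac{|x + 5|}{2}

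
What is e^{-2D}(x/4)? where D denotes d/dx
\frac{x}{4} - \frac{1}{2}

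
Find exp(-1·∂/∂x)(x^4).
x^{4} - 4 x^{3} + 6 x^{2} - 4 x + 1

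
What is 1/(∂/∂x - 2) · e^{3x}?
e^{3 x}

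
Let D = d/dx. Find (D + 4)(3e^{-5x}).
- 3 e^{- 5 x}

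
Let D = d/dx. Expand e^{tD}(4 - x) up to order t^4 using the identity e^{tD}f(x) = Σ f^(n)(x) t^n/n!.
- t - x + 4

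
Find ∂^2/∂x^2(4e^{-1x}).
4 e^{- x}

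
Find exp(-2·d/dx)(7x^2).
7 x^{2} - 28 x + 28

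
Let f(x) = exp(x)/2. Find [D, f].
\frac{e^{x}}{2}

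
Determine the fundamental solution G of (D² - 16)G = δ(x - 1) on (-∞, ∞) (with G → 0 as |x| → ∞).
-\frac{e^{-4|x - 1|}}{8}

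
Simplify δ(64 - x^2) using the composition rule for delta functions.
\frac{\delta(x - 8) + \delta(x + 8)}{16}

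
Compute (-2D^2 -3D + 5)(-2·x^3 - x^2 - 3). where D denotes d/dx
- 10 x^{3} + 13 x^{2} + 30 x - 11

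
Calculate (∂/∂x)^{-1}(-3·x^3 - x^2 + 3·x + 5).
- \frac{3 x^{4}}{4} - \frac{x^{3}}{3} + \frac{3 x^{2}}{2} + 5 x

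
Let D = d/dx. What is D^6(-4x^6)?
-2880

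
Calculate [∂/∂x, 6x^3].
18 x^{2}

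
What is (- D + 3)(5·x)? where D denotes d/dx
15 x - 5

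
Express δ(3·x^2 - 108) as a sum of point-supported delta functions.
\frac{\delta(x - 6) + \delta(x + 6)}{36}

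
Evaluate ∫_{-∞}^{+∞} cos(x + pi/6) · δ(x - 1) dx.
\cos{\left(\frac{\pi}{6} + 1 \right)}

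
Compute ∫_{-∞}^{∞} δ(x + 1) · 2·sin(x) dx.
- 2 \sin{\left(1 \right)}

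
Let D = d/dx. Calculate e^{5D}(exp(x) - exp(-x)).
2 \sinh{\left(x + 5 \right)}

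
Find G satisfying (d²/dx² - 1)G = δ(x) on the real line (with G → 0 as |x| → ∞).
-\frac{e^{-|x|}}{2}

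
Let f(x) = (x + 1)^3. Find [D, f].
3 \left(x + 1\right)^{2}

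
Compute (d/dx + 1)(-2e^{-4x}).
6 e^{- 4 x}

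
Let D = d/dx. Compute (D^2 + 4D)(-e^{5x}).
- 45 e^{5 x}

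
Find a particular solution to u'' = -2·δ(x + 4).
-|x + 4|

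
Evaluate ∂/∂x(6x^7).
42 x^{6}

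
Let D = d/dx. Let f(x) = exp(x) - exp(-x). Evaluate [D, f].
2 \cosh{\left(x \right)}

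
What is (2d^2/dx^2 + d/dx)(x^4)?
4 x^{2} \left(x + 6\right)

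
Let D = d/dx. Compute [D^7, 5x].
35D^{6}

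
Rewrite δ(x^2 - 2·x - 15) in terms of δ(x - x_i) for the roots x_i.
\frac{\delta(x + 3) + \delta(x - 5)}{8}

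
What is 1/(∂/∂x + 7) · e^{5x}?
\frac{e^{5 x}}{12}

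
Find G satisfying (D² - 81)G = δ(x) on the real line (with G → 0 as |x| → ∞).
-\frac{e^{-9|x|}}{18}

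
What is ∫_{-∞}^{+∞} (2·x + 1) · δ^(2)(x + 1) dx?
0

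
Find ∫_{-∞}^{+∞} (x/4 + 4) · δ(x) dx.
4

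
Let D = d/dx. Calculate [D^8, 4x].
32D^{7}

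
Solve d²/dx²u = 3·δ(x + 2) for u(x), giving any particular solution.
\frac{3|x + 2|}{2}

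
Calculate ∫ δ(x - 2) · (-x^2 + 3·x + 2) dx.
4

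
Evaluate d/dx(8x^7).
56 x^{6}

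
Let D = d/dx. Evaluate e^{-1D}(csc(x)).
\csc{\left(x - 1 \right)}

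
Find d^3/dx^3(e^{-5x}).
- 125 e^{- 5 x}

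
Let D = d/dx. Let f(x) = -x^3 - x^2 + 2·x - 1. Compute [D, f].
- 3 x^{2} - 2 x + 2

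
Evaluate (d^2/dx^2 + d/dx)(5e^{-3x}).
30 e^{- 3 x}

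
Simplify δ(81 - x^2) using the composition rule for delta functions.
\frac{\delta(x - 9) + \delta(x + 9)}{18}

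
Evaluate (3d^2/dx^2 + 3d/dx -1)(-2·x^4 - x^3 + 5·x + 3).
2 x^{4} - 23 x^{3} - 81 x^{2} - 23 x + 12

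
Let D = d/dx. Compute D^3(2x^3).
12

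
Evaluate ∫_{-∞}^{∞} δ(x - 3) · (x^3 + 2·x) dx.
33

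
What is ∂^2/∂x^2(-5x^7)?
- 210 x^{5}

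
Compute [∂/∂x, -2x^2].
- 4 x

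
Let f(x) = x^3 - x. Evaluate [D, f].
3 x^{2} - 1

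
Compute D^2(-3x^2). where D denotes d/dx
-6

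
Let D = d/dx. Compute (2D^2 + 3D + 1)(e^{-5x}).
36 e^{- 5 x}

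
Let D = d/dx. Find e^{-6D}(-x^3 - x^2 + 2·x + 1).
- x^{3} + 17 x^{2} - 94 x + 169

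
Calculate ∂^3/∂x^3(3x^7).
630 x^{4}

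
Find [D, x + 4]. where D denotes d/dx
1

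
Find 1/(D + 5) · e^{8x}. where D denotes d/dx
\frac{e^{8 x}}{13}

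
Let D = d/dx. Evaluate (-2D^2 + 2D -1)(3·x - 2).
8 - 3 x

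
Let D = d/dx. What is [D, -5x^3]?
- 15 x^{2}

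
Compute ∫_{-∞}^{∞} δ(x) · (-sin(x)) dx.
0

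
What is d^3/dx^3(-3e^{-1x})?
3 e^{- x}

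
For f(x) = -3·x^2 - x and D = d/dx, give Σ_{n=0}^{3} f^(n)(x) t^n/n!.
- 3 t^{2} - t \left(6 x + 1\right) - 3 x^{2} - x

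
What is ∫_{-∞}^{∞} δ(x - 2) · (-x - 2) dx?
-4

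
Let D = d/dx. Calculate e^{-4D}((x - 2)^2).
x^{2} - 12 x + 36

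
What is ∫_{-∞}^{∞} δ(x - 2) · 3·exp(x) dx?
3 e^{2}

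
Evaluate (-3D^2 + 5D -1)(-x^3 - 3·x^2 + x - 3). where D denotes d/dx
x^{3} - 12 x^{2} - 13 x + 26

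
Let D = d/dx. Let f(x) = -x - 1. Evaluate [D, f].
-1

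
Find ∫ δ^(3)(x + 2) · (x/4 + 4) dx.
0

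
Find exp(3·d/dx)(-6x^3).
- 6 x^{3} - 54 x^{2} - 162 x - 162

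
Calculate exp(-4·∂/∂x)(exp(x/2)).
e^{\frac{x}{2} - 2}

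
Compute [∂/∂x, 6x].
6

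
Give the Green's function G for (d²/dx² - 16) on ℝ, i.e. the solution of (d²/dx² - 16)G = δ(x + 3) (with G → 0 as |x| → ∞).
-\frac{e^{-4|x + 3|}}{8}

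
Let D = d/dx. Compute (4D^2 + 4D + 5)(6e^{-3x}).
174 e^{- 3 x}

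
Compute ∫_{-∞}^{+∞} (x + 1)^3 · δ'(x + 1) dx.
0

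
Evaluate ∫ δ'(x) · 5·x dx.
-5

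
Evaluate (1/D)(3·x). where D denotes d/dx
\frac{3 x^{2}}{2}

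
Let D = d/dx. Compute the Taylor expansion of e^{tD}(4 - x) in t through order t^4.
- t - x + 4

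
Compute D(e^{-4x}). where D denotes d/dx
- 4 e^{- 4 x}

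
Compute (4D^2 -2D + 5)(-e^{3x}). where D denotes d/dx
- 35 e^{3 x}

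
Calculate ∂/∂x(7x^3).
21 x^{2}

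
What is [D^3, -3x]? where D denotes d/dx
-9D^{2}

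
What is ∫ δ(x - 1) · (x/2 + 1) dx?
\frac{3}{2}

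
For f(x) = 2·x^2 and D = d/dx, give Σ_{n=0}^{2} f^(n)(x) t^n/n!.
2 t^{2} + 4 t x + 2 x^{2}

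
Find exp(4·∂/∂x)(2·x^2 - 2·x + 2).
2 x^{2} + 14 x + 26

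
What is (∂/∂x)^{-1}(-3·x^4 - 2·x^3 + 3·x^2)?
- \frac{3 x^{5}}{5} - \frac{x^{4}}{2} + x^{3}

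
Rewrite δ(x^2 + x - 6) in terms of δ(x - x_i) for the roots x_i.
\frac{\delta(x + 3) + \delta(x - 2)}{5}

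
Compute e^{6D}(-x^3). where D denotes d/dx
- x^{3} - 18 x^{2} - 108 x - 216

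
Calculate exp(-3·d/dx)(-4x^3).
- 4 x^{3} + 36 x^{2} - 108 x + 108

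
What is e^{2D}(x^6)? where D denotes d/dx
x^{6} + 12 x^{5} + 60 x^{4} + 160 x^{3} + 240 x^{2} + 192 x + 64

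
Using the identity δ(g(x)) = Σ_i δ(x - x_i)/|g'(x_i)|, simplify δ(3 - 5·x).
\frac{\delta(x - 3/5)}{5}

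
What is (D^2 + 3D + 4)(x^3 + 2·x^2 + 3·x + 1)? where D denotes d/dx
4 x^{3} + 17 x^{2} + 30 x + 17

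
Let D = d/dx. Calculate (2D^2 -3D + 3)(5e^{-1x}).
40 e^{- x}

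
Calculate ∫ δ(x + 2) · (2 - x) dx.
4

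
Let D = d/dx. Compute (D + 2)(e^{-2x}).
0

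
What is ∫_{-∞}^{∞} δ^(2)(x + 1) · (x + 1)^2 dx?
2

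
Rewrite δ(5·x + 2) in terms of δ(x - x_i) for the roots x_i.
\frac{\delta(x + 2/5)}{5}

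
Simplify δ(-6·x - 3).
\frac{\delta(x + 1/2)}{6}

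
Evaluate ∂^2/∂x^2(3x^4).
36 x^{2}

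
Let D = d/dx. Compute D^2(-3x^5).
- 60 x^{3}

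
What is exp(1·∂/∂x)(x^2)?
x^{2} + 2 x + 1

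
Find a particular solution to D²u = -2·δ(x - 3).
-|x - 3|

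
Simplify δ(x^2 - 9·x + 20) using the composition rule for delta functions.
\frac{\delta(x - 4) + \delta(x - 5)}{1}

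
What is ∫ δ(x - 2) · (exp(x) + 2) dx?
2 + e^{2}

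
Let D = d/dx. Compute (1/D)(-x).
- \frac{x^{2}}{2}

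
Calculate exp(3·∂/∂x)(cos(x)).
\cos{\left(x + 3 \right)}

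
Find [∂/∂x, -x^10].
- 10 x^{9}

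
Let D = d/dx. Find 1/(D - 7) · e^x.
- \frac{e^{x}}{6}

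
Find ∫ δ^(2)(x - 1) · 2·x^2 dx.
4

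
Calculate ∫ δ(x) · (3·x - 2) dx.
-2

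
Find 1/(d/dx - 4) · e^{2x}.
- \frac{e^{2 x}}{2}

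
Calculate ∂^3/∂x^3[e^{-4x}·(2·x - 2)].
32 \left(7 - 4 x\right) e^{- 4 x}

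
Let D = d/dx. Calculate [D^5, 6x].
30D^{4}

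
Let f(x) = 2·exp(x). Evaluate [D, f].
2 e^{x}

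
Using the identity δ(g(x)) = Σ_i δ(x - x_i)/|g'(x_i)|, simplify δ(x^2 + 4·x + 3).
\frac{\delta(x + 1) + \delta(x + 3)}{2}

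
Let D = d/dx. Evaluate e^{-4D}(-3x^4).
- 3 x^{4} + 48 x^{3} - 288 x^{2} + 768 x - 768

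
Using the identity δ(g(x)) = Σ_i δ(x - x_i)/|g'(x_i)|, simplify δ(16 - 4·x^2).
\frac{\delta(x - 2) + \delta(x + 2)}{16}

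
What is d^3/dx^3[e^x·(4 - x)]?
\left(1 - x\right) e^{x}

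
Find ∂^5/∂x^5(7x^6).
5040 x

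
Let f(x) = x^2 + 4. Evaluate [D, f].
2 x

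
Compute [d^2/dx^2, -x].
-2\frac{d}{dx}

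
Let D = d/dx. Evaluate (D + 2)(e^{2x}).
4 e^{2 x}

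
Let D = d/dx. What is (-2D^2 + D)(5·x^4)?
20 x^{2} \left(x - 6\right)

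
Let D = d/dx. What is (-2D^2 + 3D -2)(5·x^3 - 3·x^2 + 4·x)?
- 10 x^{3} + 51 x^{2} - 86 x + 24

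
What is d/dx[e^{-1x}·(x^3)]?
x^{2} \left(3 - x\right) e^{- x}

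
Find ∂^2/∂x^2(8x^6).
240 x^{4}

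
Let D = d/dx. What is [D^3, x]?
3D^{2}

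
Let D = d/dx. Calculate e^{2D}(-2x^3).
- 2 x^{3} - 12 x^{2} - 24 x - 16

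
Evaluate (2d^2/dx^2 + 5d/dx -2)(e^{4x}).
50 e^{4 x}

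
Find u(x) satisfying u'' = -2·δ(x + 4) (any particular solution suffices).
-|x + 4|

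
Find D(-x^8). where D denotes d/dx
- 8 x^{7}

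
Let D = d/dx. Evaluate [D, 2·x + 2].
2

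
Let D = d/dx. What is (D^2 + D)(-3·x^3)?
9 x \left(- x - 2\right)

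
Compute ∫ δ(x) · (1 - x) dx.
1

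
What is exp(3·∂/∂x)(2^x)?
2^{x + 3}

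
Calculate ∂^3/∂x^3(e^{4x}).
64 e^{4 x}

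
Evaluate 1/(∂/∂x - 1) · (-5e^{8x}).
- \frac{5 e^{8 x}}{7}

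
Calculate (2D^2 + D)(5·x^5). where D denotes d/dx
25 x^{3} \left(x + 8\right)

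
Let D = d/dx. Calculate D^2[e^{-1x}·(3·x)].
3 \left(x - 2\right) e^{- x}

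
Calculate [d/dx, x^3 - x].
3 x^{2} - 1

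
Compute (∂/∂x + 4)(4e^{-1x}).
12 e^{- x}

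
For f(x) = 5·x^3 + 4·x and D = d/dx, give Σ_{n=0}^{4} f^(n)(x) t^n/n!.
5 t^{3} + 15 t^{2} x + t \left(15 x^{2} + 4\right) + 5 x^{3} + 4 x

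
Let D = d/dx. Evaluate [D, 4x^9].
36 x^{8}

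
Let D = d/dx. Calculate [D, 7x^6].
42 x^{5}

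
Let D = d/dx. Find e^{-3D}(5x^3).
5 x^{3} - 45 x^{2} + 135 x - 135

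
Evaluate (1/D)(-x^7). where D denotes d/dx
- \frac{x^{8}}{8}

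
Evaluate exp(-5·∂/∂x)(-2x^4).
- 2 x^{4} + 40 x^{3} - 300 x^{2} + 1000 x - 1250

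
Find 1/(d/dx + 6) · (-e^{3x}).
- \frac{e^{3 x}}{9}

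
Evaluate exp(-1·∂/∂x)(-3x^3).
- 3 x^{3} + 9 x^{2} - 9 x + 3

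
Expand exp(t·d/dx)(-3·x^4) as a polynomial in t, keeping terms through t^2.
3 x^{2} \left(- 6 t^{2} - 4 t x - x^{2}\right)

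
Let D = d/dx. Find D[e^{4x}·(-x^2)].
2 x \left(- 2 x - 1\right) e^{4 x}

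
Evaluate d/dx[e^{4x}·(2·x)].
\left(8 x + 2\right) e^{4 x}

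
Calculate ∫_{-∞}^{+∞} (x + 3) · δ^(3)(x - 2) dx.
0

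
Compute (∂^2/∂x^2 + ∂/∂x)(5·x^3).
15 x \left(x + 2\right)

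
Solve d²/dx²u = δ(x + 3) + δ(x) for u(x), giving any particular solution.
\frac{|x + 3|}{2} + \frac{|x|}{2}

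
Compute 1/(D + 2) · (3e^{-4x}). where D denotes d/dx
- \frac{3 e^{- 4 x}}{2}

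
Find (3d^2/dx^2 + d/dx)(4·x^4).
16 x^{2} \left(x + 9\right)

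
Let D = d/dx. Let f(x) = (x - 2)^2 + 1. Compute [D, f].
2 x - 4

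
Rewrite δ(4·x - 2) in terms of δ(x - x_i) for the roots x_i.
\frac{\delta(x - 1/2)}{4}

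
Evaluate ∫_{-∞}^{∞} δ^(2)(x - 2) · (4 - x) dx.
0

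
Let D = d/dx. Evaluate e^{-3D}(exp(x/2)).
e^{\frac{x}{2} - \frac{3}{2}}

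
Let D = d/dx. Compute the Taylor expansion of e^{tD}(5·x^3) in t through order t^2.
5 x \left(3 t^{2} + 3 t x + x^{2}\right)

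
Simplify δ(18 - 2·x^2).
\frac{\delta(x - 3) + \delta(x + 3)}{12}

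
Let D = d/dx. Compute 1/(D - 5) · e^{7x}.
\frac{e^{7 x}}{2}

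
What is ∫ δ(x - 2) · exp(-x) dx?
e^{-2}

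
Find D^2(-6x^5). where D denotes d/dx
- 120 x^{3}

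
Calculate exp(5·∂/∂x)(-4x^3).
- 4 x^{3} - 60 x^{2} - 300 x - 500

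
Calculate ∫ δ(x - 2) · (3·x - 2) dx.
4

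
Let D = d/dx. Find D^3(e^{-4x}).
- 64 e^{- 4 x}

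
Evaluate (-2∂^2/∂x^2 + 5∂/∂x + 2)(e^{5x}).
- 23 e^{5 x}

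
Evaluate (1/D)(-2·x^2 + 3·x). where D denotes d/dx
- \frac{2 x^{3}}{3} + \frac{3 x^{2}}{2}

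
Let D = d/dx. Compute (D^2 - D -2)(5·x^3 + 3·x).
- 10 x^{3} - 15 x^{2} + 24 x - 3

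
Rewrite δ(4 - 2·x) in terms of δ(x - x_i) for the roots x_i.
\frac{\delta(x - 2)}{2}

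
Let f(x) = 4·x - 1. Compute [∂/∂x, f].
4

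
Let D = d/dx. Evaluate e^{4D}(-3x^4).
- 3 x^{4} - 48 x^{3} - 288 x^{2} - 768 x - 768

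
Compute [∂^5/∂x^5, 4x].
20\frac{d^{4}}{dx^{4}}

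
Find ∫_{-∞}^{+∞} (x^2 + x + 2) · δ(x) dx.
2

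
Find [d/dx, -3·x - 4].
-3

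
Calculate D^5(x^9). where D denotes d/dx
15120 x^{4}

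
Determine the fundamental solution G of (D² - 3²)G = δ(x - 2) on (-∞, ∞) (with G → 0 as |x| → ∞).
-\frac{e^{-3|x - 2|}}{6}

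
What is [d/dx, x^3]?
3 x^{2}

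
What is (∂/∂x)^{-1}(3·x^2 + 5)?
x^{3} + 5 x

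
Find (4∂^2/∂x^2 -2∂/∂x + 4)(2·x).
8 x - 4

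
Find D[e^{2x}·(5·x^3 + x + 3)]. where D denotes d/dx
\left(10 x^{3} + 15 x^{2} + 2 x + 7\right) e^{2 x}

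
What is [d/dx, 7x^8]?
56 x^{7}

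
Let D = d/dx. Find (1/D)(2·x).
x^{2}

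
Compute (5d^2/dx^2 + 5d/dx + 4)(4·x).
16 x + 20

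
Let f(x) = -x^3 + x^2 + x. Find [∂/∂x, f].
- 3 x^{2} + 2 x + 1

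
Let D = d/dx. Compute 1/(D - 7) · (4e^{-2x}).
- \frac{4 e^{- 2 x}}{9}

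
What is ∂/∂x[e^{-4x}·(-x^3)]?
x^{2} \left(4 x - 3\right) e^{- 4 x}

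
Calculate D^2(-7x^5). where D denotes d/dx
- 140 x^{3}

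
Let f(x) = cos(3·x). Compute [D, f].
- 3 \sin{\left(3 x \right)}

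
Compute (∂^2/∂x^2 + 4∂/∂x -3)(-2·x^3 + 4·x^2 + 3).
6 x^{3} - 36 x^{2} + 20 x - 1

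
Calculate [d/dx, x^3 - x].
3 x^{2} - 1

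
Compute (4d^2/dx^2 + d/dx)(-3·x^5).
15 x^{3} \left(- x - 16\right)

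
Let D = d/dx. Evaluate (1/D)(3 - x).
- \frac{x^{2}}{2} + 3 x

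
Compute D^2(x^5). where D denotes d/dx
20 x^{3}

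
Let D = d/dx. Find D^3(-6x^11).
- 5940 x^{8}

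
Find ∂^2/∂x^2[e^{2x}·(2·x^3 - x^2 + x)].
\left(8 x^{3} + 20 x^{2} + 8 x + 2\right) e^{2 x}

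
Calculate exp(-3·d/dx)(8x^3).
8 x^{3} - 72 x^{2} + 216 x - 216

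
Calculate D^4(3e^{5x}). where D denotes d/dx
1875 e^{5 x}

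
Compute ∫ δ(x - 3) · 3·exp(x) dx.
3 e^{3}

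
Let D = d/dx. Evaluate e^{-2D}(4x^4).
4 x^{4} - 32 x^{3} + 96 x^{2} - 128 x + 64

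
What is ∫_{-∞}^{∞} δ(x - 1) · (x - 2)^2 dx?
1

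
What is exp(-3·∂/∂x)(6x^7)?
6 x^{7} - 126 x^{6} + 1134 x^{5} - 5670 x^{4} + 17010 x^{3} - 30618 x^{2} + 30618 x - 13122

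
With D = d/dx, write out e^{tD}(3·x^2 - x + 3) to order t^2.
3 t^{2} + t \left(6 x - 1\right) + 3 x^{2} - x + 3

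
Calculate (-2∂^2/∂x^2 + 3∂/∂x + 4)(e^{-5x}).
- 61 e^{- 5 x}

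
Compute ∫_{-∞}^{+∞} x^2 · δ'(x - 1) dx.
-2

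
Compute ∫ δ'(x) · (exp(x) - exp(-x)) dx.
-2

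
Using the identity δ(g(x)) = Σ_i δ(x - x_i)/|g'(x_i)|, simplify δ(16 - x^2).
\frac{\delta(x - 4) + \delta(x + 4)}{8}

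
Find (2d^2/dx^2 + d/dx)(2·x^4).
8 x^{2} \left(x + 6\right)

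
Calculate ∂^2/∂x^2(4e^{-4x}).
64 e^{- 4 x}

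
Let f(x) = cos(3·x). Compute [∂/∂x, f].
- 3 \sin{\left(3 x \right)}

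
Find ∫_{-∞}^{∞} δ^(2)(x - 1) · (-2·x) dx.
0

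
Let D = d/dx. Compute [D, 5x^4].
20 x^{3}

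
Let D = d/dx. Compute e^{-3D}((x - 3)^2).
x^{2} - 12 x + 36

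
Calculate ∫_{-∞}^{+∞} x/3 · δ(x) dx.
0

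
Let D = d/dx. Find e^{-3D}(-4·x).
12 - 4 x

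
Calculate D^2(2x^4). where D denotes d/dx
24 x^{2}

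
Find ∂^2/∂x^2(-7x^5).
- 140 x^{3}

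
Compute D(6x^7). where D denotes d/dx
42 x^{6}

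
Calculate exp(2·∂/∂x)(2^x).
2^{x + 2}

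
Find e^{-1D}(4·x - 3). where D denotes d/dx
4 x - 7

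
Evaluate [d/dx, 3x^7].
21 x^{6}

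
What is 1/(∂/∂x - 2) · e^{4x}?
\frac{e^{4 x}}{2}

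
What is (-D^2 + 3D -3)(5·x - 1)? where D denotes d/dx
18 - 15 x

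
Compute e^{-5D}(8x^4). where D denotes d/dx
8 x^{4} - 160 x^{3} + 1200 x^{2} - 4000 x + 5000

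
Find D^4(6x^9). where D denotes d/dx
18144 x^{5}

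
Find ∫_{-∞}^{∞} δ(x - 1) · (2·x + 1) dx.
3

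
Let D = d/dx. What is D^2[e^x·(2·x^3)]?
2 x \left(x^{2} + 6 x + 6\right) e^{x}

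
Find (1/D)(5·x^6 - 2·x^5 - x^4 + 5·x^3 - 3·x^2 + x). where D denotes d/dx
\frac{5 x^{7}}{7} - \frac{x^{6}}{3} - \frac{x^{5}}{5} + \frac{5 x^{4}}{4} - x^{3} + \frac{x^{2}}{2}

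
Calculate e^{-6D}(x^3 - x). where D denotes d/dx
x^{3} - 18 x^{2} + 107 x - 210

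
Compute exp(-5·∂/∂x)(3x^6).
3 x^{6} - 90 x^{5} + 1125 x^{4} - 7500 x^{3} + 28125 x^{2} - 56250 x + 46875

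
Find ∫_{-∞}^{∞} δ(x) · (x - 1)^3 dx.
-1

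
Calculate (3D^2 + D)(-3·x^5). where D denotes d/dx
15 x^{3} \left(- x - 12\right)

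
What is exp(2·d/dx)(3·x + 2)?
3 x + 8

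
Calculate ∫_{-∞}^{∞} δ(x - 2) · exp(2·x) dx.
e^{4}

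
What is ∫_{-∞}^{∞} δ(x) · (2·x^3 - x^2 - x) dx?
0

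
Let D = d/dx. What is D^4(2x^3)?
0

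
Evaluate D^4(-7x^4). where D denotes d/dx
-168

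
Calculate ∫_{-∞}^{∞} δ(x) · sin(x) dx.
0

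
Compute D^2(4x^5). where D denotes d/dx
80 x^{3}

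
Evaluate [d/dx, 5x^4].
20 x^{3}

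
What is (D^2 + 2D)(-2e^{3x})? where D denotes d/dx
- 30 e^{3 x}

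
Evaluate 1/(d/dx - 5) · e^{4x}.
- e^{4 x}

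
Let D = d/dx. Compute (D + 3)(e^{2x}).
5 e^{2 x}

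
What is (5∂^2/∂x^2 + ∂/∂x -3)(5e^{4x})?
405 e^{4 x}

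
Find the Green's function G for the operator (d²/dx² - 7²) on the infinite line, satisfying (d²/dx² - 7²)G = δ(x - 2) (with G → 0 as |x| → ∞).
-\frac{e^{-7|x - 2|}}{14}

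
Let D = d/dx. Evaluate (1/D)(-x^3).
- \frac{x^{4}}{4}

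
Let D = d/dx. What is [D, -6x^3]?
- 18 x^{2}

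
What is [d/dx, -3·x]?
-3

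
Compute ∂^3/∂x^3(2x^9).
1008 x^{6}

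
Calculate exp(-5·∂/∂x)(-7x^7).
- 7 x^{7} + 245 x^{6} - 3675 x^{5} + 30625 x^{4} - 153125 x^{3} + 459375 x^{2} - 765625 x + 546875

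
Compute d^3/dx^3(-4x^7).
- 840 x^{4}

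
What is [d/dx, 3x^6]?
18 x^{5}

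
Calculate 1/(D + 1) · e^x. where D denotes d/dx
\frac{e^{x}}{2}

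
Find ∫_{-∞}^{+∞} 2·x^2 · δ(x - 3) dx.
18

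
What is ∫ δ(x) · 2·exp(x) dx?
2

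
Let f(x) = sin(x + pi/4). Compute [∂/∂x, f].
\cos{\left(x + \frac{\pi}{4} \right)}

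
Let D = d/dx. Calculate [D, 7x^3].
21 x^{2}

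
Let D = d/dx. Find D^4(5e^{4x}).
1280 e^{4 x}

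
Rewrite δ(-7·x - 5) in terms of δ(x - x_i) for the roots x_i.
\frac{\delta(x + 5/7)}{7}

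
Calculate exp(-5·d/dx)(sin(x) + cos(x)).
\sqrt{2} \cos{\left(- x + \frac{\pi}{4} + 5 \right)}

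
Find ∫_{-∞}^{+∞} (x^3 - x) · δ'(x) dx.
1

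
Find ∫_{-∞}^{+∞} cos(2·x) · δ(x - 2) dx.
\cos{\left(4 \right)}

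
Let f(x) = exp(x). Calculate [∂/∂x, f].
e^{x}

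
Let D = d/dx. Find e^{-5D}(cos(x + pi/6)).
\cos{\left(x - 5 + \frac{\pi}{6} \right)}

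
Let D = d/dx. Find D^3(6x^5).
360 x^{2}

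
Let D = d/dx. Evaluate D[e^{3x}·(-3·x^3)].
9 x^{2} \left(- x - 1\right) e^{3 x}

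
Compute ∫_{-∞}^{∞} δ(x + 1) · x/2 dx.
- \frac{1}{2}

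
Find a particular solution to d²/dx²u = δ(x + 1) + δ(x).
\frac{|x + 1|}{2} + \frac{|x|}{2}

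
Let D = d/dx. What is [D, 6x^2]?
12 x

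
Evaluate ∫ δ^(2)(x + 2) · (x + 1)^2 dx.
2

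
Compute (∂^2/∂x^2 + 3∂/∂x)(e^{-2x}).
- 2 e^{- 2 x}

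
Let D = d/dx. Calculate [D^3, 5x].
15D^{2}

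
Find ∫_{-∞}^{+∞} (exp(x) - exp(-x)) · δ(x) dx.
0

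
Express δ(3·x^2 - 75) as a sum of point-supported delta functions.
\frac{\delta(x - 5) + \delta(x + 5)}{30}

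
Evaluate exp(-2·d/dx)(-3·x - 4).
2 - 3 x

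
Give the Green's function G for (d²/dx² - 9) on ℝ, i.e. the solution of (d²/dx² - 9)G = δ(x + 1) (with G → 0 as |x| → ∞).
-\frac{e^{-3|x + 1|}}{6}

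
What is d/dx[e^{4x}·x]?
\left(4 x + 1\right) e^{4 x}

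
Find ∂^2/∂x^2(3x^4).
36 x^{2}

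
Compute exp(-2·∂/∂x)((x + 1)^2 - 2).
x^{2} - 2 x - 1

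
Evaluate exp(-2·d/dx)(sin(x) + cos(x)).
\sqrt{2} \cos{\left(- x + \frac{\pi}{4} + 2 \right)}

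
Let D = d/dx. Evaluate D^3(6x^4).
144 x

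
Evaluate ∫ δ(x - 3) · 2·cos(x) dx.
2 \cos{\left(3 \right)}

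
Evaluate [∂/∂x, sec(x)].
\tan{\left(x \right)} \sec{\left(x \right)}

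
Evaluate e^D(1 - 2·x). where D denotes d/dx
- 2 x - 1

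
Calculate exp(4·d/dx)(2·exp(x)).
2 e^{x + 4}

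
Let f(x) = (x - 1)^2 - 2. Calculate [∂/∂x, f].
2 x - 2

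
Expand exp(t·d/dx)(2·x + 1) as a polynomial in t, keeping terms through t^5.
2 t + 2 x + 1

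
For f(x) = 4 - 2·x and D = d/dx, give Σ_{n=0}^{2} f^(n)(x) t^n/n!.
- 2 t - 2 x + 4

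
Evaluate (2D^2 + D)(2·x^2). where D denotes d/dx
4 x + 8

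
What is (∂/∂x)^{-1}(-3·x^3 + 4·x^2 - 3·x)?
- \frac{3 x^{4}}{4} + \frac{4 x^{3}}{3} - \frac{3 x^{2}}{2}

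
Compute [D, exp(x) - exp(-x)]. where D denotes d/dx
2 \cosh{\left(x \right)}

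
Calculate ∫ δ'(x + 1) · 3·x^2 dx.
6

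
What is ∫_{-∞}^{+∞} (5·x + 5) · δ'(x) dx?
-5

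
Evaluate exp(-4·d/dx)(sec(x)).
\sec{\left(x - 4 \right)}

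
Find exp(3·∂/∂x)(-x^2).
- x^{2} - 6 x - 9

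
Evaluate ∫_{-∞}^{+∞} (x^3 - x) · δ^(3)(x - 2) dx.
-6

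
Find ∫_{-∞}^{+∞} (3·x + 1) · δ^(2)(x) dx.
0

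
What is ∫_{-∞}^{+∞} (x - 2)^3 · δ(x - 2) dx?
0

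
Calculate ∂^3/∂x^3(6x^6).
720 x^{3}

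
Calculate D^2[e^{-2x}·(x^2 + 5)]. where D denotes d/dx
2 \left(2 x^{2} - 4 x + 11\right) e^{- 2 x}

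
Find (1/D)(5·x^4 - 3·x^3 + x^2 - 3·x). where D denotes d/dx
x^{5} - \frac{3 x^{4}}{4} + \frac{x^{3}}{3} - \frac{3 x^{2}}{2}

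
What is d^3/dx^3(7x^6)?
840 x^{3}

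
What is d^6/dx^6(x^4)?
0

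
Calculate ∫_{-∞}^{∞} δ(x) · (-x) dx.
0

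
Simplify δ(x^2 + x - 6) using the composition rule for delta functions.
\frac{\delta(x + 3) + \delta(x - 2)}{5}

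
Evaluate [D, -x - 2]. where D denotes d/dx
-1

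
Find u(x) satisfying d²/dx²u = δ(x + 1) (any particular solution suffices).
\frac{|x + 1|}{2}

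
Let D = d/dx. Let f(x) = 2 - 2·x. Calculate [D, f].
-2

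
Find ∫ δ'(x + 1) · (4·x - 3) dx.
-4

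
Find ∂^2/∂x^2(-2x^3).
- 12 x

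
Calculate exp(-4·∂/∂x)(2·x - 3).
2 x - 11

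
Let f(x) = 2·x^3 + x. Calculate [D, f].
6 x^{2} + 1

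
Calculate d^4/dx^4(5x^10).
25200 x^{6}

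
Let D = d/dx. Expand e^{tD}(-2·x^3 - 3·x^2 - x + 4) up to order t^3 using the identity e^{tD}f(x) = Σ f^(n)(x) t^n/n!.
- 2 t^{3} - t^{2} \left(6 x + 3\right) - t \left(6 x^{2} + 6 x + 1\right) - 2 x^{3} - 3 x^{2} - x + 4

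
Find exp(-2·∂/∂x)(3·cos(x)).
3 \cos{\left(x - 2 \right)}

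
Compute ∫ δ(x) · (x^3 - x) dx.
0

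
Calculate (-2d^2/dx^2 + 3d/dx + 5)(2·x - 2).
10 x - 4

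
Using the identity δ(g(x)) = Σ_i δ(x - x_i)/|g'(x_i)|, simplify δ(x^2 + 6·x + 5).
\frac{\delta(x + 1) + \delta(x + 5)}{4}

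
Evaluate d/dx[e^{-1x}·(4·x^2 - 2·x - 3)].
\left(- 4 x^{2} + 10 x + 1\right) e^{- x}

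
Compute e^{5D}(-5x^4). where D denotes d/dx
- 5 x^{4} - 100 x^{3} - 750 x^{2} - 2500 x - 3125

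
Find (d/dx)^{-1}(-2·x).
- x^{2}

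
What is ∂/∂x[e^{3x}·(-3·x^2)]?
3 x \left(- 3 x - 2\right) e^{3 x}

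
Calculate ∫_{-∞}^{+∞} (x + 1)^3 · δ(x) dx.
1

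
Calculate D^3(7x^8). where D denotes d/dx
2352 x^{5}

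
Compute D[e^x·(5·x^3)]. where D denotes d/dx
5 x^{2} \left(x + 3\right) e^{x}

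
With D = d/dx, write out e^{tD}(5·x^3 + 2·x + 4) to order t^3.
5 t^{3} + 15 t^{2} x + t \left(15 x^{2} + 2\right) + 5 x^{3} + 2 x + 4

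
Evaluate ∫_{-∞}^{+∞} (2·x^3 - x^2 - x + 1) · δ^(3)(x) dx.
-12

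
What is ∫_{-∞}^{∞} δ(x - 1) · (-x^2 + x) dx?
0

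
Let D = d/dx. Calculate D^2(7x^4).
84 x^{2}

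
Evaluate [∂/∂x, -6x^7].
- 42 x^{6}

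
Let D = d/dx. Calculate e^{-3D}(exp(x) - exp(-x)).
- e^{3 - x} + e^{x - 3}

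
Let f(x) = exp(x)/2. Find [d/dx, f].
\frac{e^{x}}{2}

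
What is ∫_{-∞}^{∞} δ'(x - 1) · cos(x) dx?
\sin{\left(1 \right)}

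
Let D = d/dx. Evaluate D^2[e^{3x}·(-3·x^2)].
\left(- 27 x^{2} - 36 x - 6\right) e^{3 x}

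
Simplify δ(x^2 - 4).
\frac{\delta(x - 2) + \delta(x + 2)}{4}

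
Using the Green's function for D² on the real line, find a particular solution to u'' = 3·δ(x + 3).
\frac{3|x + 3|}{2}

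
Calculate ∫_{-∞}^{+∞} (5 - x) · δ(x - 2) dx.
3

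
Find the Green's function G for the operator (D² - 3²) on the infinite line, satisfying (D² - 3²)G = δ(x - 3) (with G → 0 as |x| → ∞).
-\frac{e^{-3|x - 3|}}{6}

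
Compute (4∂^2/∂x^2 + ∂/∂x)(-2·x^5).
10 x^{3} \left(- x - 16\right)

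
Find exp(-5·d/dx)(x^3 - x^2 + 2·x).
x^{3} - 16 x^{2} + 87 x - 160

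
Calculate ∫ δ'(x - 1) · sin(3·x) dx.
- 3 \cos{\left(3 \right)}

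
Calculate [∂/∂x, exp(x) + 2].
e^{x}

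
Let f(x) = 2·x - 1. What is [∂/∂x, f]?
2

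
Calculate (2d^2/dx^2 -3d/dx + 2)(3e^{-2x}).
48 e^{- 2 x}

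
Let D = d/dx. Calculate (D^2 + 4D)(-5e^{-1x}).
15 e^{- x}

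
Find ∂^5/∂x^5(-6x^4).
0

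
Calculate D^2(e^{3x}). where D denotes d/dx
9 e^{3 x}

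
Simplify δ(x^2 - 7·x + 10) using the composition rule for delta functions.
\frac{\delta(x - 2) + \delta(x - 5)}{3}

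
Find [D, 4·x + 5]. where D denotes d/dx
4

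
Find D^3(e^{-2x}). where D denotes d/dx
- 8 e^{- 2 x}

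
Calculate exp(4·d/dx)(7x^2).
7 x^{2} + 56 x + 112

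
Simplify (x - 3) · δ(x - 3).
0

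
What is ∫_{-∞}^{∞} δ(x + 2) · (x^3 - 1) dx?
-9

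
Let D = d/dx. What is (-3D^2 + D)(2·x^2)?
4 x - 12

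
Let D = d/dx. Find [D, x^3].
3 x^{2}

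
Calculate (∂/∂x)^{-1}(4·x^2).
\frac{4 x^{3}}{3}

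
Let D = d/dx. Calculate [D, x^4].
4 x^{3}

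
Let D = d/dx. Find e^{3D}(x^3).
x^{3} + 9 x^{2} + 27 x + 27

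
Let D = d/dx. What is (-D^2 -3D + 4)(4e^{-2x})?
24 e^{- 2 x}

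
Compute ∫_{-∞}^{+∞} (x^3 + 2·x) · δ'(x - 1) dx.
-5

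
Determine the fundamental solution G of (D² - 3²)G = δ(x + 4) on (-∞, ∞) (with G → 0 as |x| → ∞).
-\frac{e^{-3|x + 4|}}{6}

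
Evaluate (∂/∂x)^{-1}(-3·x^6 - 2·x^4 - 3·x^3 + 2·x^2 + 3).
- \frac{3 x^{7}}{7} - \frac{2 x^{5}}{5} - \frac{3 x^{4}}{4} + \frac{2 x^{3}}{3} + 3 x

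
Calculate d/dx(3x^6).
18 x^{5}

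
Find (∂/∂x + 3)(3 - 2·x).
7 - 6 x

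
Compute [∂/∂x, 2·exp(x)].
2 e^{x}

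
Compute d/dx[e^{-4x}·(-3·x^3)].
x^{2} \left(12 x - 9\right) e^{- 4 x}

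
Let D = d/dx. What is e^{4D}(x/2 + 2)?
\frac{x}{2} + 4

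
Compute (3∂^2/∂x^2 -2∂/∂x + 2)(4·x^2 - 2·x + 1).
8 x^{2} - 20 x + 30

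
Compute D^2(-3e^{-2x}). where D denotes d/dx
- 12 e^{- 2 x}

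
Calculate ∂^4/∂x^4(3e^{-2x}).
48 e^{- 2 x}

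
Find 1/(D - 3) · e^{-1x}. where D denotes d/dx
- \frac{e^{- x}}{4}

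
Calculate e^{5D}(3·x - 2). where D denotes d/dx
3 x + 13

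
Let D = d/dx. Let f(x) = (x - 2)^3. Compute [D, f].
3 \left(x - 2\right)^{2}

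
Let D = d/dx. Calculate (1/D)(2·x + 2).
x^{2} + 2 x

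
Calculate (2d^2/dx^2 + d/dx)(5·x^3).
15 x \left(x + 4\right)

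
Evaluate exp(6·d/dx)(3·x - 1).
3 x + 17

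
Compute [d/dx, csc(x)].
- \cot{\left(x \right)} \csc{\left(x \right)}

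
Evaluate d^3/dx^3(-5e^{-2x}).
40 e^{- 2 x}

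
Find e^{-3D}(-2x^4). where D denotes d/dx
- 2 x^{4} + 24 x^{3} - 108 x^{2} + 216 x - 162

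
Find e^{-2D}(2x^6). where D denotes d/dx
2 x^{6} - 24 x^{5} + 120 x^{4} - 320 x^{3} + 480 x^{2} - 384 x + 128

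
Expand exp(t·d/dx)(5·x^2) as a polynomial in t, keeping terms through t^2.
5 t^{2} + 10 t x + 5 x^{2}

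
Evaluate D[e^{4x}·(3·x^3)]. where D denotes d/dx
x^{2} \left(12 x + 9\right) e^{4 x}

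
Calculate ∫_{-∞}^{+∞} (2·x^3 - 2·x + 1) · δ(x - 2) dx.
13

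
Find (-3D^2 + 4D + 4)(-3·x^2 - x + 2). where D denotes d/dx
- 12 x^{2} - 28 x + 22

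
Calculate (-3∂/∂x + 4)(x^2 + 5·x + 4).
4 x^{2} + 14 x + 1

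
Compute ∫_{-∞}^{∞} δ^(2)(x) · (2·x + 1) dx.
0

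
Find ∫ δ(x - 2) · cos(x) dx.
\cos{\left(2 \right)}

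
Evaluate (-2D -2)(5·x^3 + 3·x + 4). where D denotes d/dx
- 10 x^{3} - 30 x^{2} - 6 x - 14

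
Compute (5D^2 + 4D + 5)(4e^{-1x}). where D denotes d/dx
24 e^{- x}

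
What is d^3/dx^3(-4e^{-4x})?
256 e^{- 4 x}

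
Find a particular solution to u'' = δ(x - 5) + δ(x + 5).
\frac{|x - 5|}{2} + \frac{|x + 5|}{2}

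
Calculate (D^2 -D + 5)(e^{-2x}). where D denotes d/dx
11 e^{- 2 x}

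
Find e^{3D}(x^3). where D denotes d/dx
x^{3} + 9 x^{2} + 27 x + 27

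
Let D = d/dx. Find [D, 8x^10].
80 x^{9}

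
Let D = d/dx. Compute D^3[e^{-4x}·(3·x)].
48 \left(3 - 4 x\right) e^{- 4 x}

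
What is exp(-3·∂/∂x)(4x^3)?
4 x^{3} - 36 x^{2} + 108 x - 108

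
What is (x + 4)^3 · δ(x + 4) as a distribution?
0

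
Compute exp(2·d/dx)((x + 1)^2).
x^{2} + 6 x + 9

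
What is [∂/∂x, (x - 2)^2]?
2 x - 4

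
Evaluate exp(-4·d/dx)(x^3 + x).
x^{3} - 12 x^{2} + 49 x - 68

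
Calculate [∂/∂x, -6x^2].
- 12 x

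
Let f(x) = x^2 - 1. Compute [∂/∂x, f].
2 x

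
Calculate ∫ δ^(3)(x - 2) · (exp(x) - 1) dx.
- e^{2}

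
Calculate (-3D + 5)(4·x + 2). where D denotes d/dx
20 x - 2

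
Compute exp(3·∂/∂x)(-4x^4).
- 4 x^{4} - 48 x^{3} - 216 x^{2} - 432 x - 324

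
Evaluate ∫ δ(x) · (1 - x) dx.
1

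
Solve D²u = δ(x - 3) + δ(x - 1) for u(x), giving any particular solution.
\frac{|x - 3|}{2} + \frac{|x - 1|}{2}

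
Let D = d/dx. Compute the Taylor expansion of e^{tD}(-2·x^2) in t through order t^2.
- 2 t^{2} - 4 t x - 2 x^{2}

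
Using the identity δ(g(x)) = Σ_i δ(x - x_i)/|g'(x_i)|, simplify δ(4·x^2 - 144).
\frac{\delta(x - 6) + \delta(x + 6)}{48}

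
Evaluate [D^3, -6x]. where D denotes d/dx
-18D^{2}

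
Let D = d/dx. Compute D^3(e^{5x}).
125 e^{5 x}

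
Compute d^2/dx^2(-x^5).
- 20 x^{3}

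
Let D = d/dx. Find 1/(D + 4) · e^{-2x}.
\frac{e^{- 2 x}}{2}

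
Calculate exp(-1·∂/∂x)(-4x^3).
- 4 x^{3} + 12 x^{2} - 12 x + 4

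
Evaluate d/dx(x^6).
6 x^{5}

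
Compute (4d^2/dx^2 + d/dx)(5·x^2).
10 x + 40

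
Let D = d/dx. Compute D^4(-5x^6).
- 1800 x^{2}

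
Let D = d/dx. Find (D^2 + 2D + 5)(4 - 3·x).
14 - 15 x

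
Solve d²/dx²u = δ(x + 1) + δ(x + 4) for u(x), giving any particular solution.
\frac{|x + 1|}{2} + \frac{|x + 4|}{2}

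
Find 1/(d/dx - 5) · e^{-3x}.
- \frac{e^{- 3 x}}{8}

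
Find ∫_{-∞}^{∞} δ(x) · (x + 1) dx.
1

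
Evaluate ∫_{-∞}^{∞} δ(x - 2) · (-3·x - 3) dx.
-9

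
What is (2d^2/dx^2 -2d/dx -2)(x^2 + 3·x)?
- 2 x^{2} - 10 x - 2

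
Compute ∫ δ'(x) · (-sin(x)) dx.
1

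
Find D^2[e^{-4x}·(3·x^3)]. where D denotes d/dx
6 x \left(8 x^{2} - 12 x + 3\right) e^{- 4 x}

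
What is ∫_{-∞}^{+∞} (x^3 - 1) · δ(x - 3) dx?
26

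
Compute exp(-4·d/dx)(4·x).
4 x - 16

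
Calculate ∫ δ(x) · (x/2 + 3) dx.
3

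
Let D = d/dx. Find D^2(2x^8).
112 x^{6}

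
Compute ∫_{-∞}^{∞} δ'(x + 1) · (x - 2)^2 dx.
6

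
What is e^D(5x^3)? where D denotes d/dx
5 x^{3} + 15 x^{2} + 15 x + 5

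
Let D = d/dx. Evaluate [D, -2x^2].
- 4 x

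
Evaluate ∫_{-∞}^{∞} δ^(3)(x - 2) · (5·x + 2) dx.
0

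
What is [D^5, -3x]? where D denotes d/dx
-15D^{4}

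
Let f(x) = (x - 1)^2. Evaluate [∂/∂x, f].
2 x - 2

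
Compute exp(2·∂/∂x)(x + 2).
x + 4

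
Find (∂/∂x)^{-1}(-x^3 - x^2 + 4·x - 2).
- \frac{x^{4}}{4} - \frac{x^{3}}{3} + 2 x^{2} - 2 x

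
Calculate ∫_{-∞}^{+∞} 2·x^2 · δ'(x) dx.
0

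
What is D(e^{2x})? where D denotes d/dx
2 e^{2 x}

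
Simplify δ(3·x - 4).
\frac{\delta(x - 4/3)}{3}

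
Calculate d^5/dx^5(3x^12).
285120 x^{7}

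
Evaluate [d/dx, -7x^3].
- 21 x^{2}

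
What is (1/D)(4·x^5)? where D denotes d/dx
\frac{2 x^{6}}{3}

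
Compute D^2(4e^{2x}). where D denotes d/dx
16 e^{2 x}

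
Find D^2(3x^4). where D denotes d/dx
36 x^{2}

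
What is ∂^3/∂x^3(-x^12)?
- 1320 x^{9}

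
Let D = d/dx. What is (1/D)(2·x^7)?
\frac{x^{8}}{4}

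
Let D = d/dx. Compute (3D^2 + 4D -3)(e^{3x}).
36 e^{3 x}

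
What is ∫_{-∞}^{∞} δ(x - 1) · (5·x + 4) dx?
9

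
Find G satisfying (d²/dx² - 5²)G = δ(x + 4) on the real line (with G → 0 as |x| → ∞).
-\frac{e^{-5|x + 4|}}{10}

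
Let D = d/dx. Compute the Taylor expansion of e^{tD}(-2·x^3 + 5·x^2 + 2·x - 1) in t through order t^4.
- 2 t^{3} + t^{2} \left(5 - 6 x\right) + 2 t \left(- 3 x^{2} + 5 x + 1\right) - 2 x^{3} + 5 x^{2} + 2 x - 1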